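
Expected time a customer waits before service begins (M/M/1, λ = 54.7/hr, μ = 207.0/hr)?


ρ = 54.7/207.0 = 0.2643
Wq = ρ/(μ−λ) = 0.2643/(207.0 − 54.7) = 0.2643/152.30 = 0.001735 hr

Final: 0.001735 hr


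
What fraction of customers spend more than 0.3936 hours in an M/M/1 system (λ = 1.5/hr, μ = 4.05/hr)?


W ~ Exponential(μ−λ) for M/M/1.
μ − λ = 4.05 − 1.5 = 2.5500
P(W > t) = e^{−(μ−λ)t} = e^{−1.0037} = 0.366528

Final: 0.366528


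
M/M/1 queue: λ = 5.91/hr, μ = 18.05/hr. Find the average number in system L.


ρ = λ/μ = 5.91/18.05 = 0.3274
L = ρ/(1−ρ) = 0.3274/(1 − 0.3274) = 0.3274/0.6726 = 0.4868

Final: 0.4868


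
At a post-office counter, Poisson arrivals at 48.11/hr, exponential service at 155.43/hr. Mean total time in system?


W = 1/(μ−λ) = 1/(155.43 − 48.11) = 1/107.32 = 0.009318 hr

Final: 0.009318 hr


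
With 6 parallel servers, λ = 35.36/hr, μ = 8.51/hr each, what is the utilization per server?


ρ = λ/(cμ) = 35.36/(6·8.51) = 35.36/51.06 = 0.6925

Final: 0.6925


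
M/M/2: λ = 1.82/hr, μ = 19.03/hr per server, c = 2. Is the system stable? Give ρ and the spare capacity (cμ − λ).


Total capacity cμ = 2·19.03 = 38.06/hr
ρ = λ/(cμ) = 1.82/38.06 = 0.04782
Stable ⇔ ρ < 1: YES
Spare capacity = cμ − λ = 38.06 − 1.82 = 36.24/hr

Final: ρ = 0.04782; stable; margin = 36.24/hr


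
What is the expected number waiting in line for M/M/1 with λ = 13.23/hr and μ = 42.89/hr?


ρ = 13.23/42.89 = 0.3085
Lq = ρ²/(1−ρ) = 0.09515/0.6915 = 0.1376

Final: 0.1376


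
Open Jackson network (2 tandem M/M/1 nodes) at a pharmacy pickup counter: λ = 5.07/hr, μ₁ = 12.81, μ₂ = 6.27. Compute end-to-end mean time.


Each node sees arrival rate λ = 5.07/hr (tandem ⇒ throughput preserved).
W₁ = 1/(μ₁−λ) = 1/(12.81−5.07) = 0.12920 hr
W₂ = 1/(μ₂−λ) = 1/(6.27−5.07) = 0.83333 hr
W_total = W₁ + W₂ = 0.12920 + 0.83333 = 0.96253 hr

Final: 0.96253 hr


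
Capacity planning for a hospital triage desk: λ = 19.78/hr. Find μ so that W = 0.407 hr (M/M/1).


W = 1/(μ−λ) ⇒ μ − λ = 1/W = 1/0.407 = 2.4570
μ = λ + 1/W = 19.78 + 2.4570 = 22.2370 per hr

Final: 22.2370 /hr


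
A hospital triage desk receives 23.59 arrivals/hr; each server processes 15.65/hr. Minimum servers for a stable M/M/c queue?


Stability requires cμ > λ ⇔ c > λ/μ.
λ/μ = 23.59/15.65 = 1.5073
Minimum integer c = ⌊1.5073⌋ + 1 = 2
Check: 2·15.65 = 31.30 > 23.59, while 1·15.65 = 15.65 ≤ 23.59

Final: 2 servers


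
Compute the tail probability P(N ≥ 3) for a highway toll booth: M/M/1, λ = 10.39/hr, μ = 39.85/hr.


ρ = 10.39/39.85 = 0.2607
P(N ≥ n) = ρ^n = 0.2607^3 = 0.017724

Final: 0.017724


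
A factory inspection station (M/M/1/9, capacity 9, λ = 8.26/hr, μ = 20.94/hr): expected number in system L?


ρ = 8.26/20.94 = 0.3945
L = ρ[1 − (K+1)ρ^K + Kρ^(K+1)] / [(1−ρ)(1−ρ^(K+1))]
Numerator: 0.3945·(1 − 10·0.0002312 + 9·0.00009121) = 0.393872
Denominator: (0.6055)·(0.999909) = 0.605484
L = 0.393872/0.605484 = 0.6505

Final: 0.6505


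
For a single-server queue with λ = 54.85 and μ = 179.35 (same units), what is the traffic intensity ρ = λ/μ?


ρ = λ/μ = 54.85/179.35 = 0.3058

Final: 0.3058


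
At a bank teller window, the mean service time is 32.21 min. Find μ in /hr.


μ = 1/(service time) in consistent units.
1 hour = 60 min, so μ = 60/32.21 = 1.8628 per hour

Final: 1.8628 /hr


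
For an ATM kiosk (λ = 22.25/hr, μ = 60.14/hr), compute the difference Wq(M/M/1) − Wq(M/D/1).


ρ = 22.25/60.14 = 0.3700
Wq(M/M/1) = ρ/(μ−λ) = 0.3700/37.89 = 0.009764 hr
Wq(M/D/1) = ρ/(2(μ−λ)) = 0.004882 hr
Savings = 0.009764 − 0.004882 = 0.004882 hr

Final: 0.004882 hr


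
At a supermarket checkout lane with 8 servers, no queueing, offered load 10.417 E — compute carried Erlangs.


B(8,10.417) = 0.357419 (Erlang-B)
Carried load = a(1 − B) = 10.417·(1 − 0.357419) = 10.417·0.642581 = 6.6938 E

Final: 6.6938 Erlangs


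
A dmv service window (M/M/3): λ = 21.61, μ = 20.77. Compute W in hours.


a = 1.0404; ρ = 0.3468; P₀ = 0.348543
Lq = P₀·a^c·ρ/(c!(1−ρ)²) = 0.05318
Wq = Lq/λ = 0.05318/21.61 = 0.002461 hr
W = Wq + 1/μ = 0.002461 + 0.04815 = 0.05061 hr

Final: 0.05061 hr


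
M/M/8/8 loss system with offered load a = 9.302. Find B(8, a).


B(c,a) = (a^c/c!) / Σ_{k=0}^{c} a^k/k!
a^8/8! = 1390.241210
Σ terms (k=0..8): 1.00000 + 9.30200 + 43.26360 + 134.14601 + 311.95654 + 580.36395 + 899.75758 + 1195.64929 + 1390.24121 = 4565.680186
B = 1390.241210/4565.680186 = 0.304498

Final: 0.304498


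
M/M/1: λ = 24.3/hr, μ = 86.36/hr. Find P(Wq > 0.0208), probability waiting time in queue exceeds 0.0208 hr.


ρ = 24.3/86.36 = 0.2814
P(Wq > t) = ρ·e^{−(μ−λ)t} = 0.2814·e^{−1.2908}
= 0.2814·0.275037 = 0.077390

Final: 0.077390


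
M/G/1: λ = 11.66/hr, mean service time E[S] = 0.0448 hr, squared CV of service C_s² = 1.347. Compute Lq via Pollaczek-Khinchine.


ρ = λ·E[S] = 11.66·0.0448 = 0.5224
Lq = ρ²(1+C_s²)/(2(1−ρ)) = 0.2729·(1+1.347)/(2·0.4776)
= 0.2729·2.3470/0.9553 = 0.67041

Final: 0.67041


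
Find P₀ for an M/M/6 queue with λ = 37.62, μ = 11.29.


a = λ/μ = 37.62/11.29 = 3.3322; ρ = a/c = 0.5554
Σ_{k=0}^{5} a^k/k! (terms k=0..5) = 1.00000 + 3.33215 + 5.55162 + 6.16628 + 5.13675 + 3.42328 = 24.61008
Tail: a^6/(6!(1−ρ)) = 1368.82868/(720·0.4446) = 4.27570
P₀ = 1/(24.61008 + 4.27570) = 1/28.88578 = 0.034619

Final: 0.034619


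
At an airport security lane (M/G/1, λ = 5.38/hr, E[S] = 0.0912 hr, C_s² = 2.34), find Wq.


ρ = λ·E[S] = 5.38·0.0912 = 0.4907
E[S²] = E[S]²(1+C_s²) = 0.0912²·(1+2.34) = 0.027780
Wq = λ·E[S²]/(2(1−ρ)) = 5.38·0.027780/(2·0.5093) = 0.14672 hr

Final: 0.14672 hr


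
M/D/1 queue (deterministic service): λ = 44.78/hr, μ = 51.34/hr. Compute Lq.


ρ = 44.78/51.34 = 0.8722
M/D/1: Lq = ρ²/(2(1−ρ)) = 0.7608/(2·0.1278) = 2.97700

Final: 2.97700


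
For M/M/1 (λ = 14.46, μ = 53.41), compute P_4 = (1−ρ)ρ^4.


ρ = 14.46/53.41 = 0.2707
P_n = (1−ρ)·ρ^n = (1 − 0.2707)·0.2707^4 = 0.7293·0.005373 = 0.003918

Final: 0.003918


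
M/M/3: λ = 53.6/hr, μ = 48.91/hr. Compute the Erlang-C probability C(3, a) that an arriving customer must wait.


a = λ/μ = 1.0959; ρ = a/3 = 0.3653
P₀ = 0.328733 (from M/M/c formula)
C(c,a) = [a^c/(c!(1−ρ))]·P₀ = [1.31614/(6·0.6347)]·0.328733
= 0.34560·0.328733 = 0.113612

Final: 0.113612


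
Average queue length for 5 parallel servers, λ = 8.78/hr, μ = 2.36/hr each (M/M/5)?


a = λ/μ = 3.7203; ρ = a/5 = 0.7441
P₀ = 0.019451
Lq = P₀·a^c·ρ / (c!·(1−ρ)²) = 0.019451·712.70953·0.7441/(120·0.06550)
= 1.31230

Final: 1.31230


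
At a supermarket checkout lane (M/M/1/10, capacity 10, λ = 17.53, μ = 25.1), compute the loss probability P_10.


ρ = λ/μ = 17.53/25.1 = 0.6984
P_K = (1−ρ)ρ^K/(1−ρ^(K+1)) = (0.3016·0.027611)/(1 − 0.019284)
= 0.008327/0.980716 = 0.008491

Final: 0.008491


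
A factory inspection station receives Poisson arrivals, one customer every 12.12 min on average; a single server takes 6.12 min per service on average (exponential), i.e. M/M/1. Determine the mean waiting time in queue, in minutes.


λ = 60/12.12 = 4.9505 /hr
μ = 60/6.12 = 9.8039 /hr
ρ = λ/μ = 4.9505/9.8039 = 0.5050
Wq = ρ/(μ−λ) = 0.5050/(9.8039−4.9505) = 0.10404 hr
In minutes: 0.10404·60 = 6.242 min

Final: 6.242 min


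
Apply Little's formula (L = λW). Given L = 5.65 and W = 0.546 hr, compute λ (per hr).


λ = L/W = 5.65/0.546 = 10.3480 /hr

Final: 10.3480 /hr


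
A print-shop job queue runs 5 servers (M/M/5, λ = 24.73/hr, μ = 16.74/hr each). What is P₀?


a = λ/μ = 24.73/16.74 = 1.4773; ρ = a/c = 0.2955
Σ_{k=0}^{4} a^k/k! (terms k=0..4) = 1.00000 + 1.47730 + 1.09121 + 0.53735 + 0.19846 = 4.30431
Tail: a^5/(5!(1−ρ)) = 7.03628/(120·0.7045) = 0.08323
P₀ = 1/(4.30431 + 0.08323) = 1/4.38754 = 0.227918

Final: 0.227918


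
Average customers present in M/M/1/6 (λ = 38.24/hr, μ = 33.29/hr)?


ρ = 38.24/33.29 = 1.1487
L = ρ[1 − (K+1)ρ^K + Kρ^(K+1)] / [(1−ρ)(1−ρ^(K+1))]
Numerator: 1.1487·(1 − 7·2.297336 + 6·2.638935) = 0.864110
Denominator: (-0.1487)·(-1.638935) = 0.243699
L = 0.864110/0.243699 = 3.5458

Final: 3.5458


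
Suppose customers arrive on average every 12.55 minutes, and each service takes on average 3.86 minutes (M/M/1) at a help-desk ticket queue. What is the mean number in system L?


λ = 60/12.55 = 4.7809 /hr
μ = 60/3.86 = 15.5440 /hr
ρ = λ/μ = 4.7809/15.5440 = 0.3076
L = ρ/(1−ρ) = 0.3076/0.6924 = 0.4442

Final: 0.4442


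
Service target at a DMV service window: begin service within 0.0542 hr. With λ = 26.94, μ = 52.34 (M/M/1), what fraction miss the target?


ρ = 26.94/52.34 = 0.5147
P(Wq > t) = ρ·e^{−(μ−λ)t} = 0.5147·e^{−1.3767}
= 0.5147·0.252415 = 0.129921

Final: 0.129921


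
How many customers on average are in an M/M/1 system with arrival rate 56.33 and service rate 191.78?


ρ = λ/μ = 56.33/191.78 = 0.2937
L = ρ/(1−ρ) = 0.2937/(1 − 0.2937) = 0.2937/0.7063 = 0.4159

Final: 0.4159


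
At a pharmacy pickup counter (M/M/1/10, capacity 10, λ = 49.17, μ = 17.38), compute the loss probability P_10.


ρ = λ/μ = 49.17/17.38 = 2.8291
P_K = (1−ρ)ρ^K/(1−ρ^(K+1)) = (-1.8291·32847.654329)/(1 − 92929.756236)
= -60082.101906/-92928.756236 = 0.646539

Final: 0.646539


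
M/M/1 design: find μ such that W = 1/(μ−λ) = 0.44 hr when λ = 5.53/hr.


W = 1/(μ−λ) ⇒ μ − λ = 1/W = 1/0.44 = 2.2727
μ = λ + 1/W = 5.53 + 2.2727 = 7.8027 per hr

Final: 7.8027 /hr


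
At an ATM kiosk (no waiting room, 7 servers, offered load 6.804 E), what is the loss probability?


B(c,a) = (a^c/c!) / Σ_{k=0}^{c} a^k/k!
a^7/7! = 133.942869
Σ terms (k=0..7): 1.00000 + 6.80400 + 23.14721 + 52.49787 + 89.29887 + 121.51791 + 137.80131 + 133.94287 = 566.010030
B = 133.942869/566.010030 = 0.236644

Final: 0.236644


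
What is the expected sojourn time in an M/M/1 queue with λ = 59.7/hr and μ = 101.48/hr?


W = 1/(μ−λ) = 1/(101.48 − 59.7) = 1/41.78 = 0.02393 hr

Final: 0.02393 hr


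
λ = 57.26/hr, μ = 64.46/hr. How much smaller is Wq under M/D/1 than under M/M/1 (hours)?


ρ = 57.26/64.46 = 0.8883
Wq(M/M/1) = ρ/(μ−λ) = 0.8883/7.20 = 0.12338 hr
Wq(M/D/1) = ρ/(2(μ−λ)) = 0.06169 hr
Savings = 0.12338 − 0.06169 = 0.06169 hr

Final: 0.06169 hr


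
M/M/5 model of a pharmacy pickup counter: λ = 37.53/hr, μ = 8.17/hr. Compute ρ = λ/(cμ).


ρ = λ/(cμ) = 37.53/(5·8.17) = 37.53/40.85 = 0.9187

Final: 0.9187


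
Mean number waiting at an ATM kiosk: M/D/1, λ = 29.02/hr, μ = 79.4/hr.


ρ = 29.02/79.4 = 0.3655
M/D/1: Lq = ρ²/(2(1−ρ)) = 0.1336/(2·0.6345) = 0.10527

Final: 0.10527


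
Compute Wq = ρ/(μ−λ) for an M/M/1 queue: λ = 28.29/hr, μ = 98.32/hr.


ρ = 28.29/98.32 = 0.2877
Wq = ρ/(μ−λ) = 0.2877/(98.32 − 28.29) = 0.2877/70.03 = 0.004109 hr

Final: 0.004109 hr


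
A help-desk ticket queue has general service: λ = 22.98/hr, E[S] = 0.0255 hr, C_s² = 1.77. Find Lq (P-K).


ρ = λ·E[S] = 22.98·0.0255 = 0.5860
Lq = ρ²(1+C_s²)/(2(1−ρ)) = 0.3434·(1+1.77)/(2·0.4140)
= 0.3434·2.7700/0.8280 = 1.14873

Final: 1.14873


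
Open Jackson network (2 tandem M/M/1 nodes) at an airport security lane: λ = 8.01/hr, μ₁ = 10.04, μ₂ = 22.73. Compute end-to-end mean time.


Each node sees arrival rate λ = 8.01/hr (tandem ⇒ throughput preserved).
W₁ = 1/(μ₁−λ) = 1/(10.04−8.01) = 0.49261 hr
W₂ = 1/(μ₂−λ) = 1/(22.73−8.01) = 0.06793 hr
W_total = W₁ + W₂ = 0.49261 + 0.06793 = 0.56055 hr

Final: 0.56055 hr


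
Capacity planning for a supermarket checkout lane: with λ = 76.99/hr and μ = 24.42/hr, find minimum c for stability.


Stability requires cμ > λ ⇔ c > λ/μ.
λ/μ = 76.99/24.42 = 3.1527
Minimum integer c = ⌊3.1527⌋ + 1 = 4
Check: 4·24.42 = 97.68 > 76.99, while 3·24.42 = 73.26 ≤ 76.99

Final: 4 servers


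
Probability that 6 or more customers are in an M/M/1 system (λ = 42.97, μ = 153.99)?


ρ = 42.97/153.99 = 0.2790
P(N ≥ n) = ρ^n = 0.2790^6 = 0.0004721

Final: 0.0004721


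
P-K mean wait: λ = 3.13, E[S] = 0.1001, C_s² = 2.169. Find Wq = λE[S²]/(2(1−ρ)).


ρ = λ·E[S] = 3.13·0.1001 = 0.3133
E[S²] = E[S]²(1+C_s²) = 0.1001²·(1+2.169) = 0.031753
Wq = λ·E[S²]/(2(1−ρ)) = 3.13·0.031753/(2·0.6867) = 0.07237 hr

Final: 0.07237 hr


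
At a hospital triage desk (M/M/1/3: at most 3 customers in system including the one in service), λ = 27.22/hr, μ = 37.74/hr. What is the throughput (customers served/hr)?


ρ = 0.7213; P_K = (1−ρ)ρ^3/(1−ρ^4) = 0.143388
λ_eff = λ(1 − P_K) = 27.22·(1 − 0.143388) = 27.22·0.856612 = 23.3170 /hr

Final: 23.3170 /hr


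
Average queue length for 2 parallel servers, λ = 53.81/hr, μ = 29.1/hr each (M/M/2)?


a = λ/μ = 1.8491; ρ = a/2 = 0.9246
P₀ = 0.039193
Lq = P₀·a^c·ρ / (c!·(1−ρ)²) = 0.039193·3.41932·0.9246/(2·0.005690)
= 10.88867

Final: 10.88867


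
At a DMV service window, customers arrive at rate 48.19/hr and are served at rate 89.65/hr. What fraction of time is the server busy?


ρ = λ/μ = 48.19/89.65 = 0.5375

Final: 0.5375


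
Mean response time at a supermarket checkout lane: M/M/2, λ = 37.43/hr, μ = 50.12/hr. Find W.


a = 0.7468; ρ = 0.3734; P₀ = 0.456236
Lq = P₀·a^c·ρ/(c!(1−ρ)²) = 0.12100
Wq = Lq/λ = 0.12100/37.43 = 0.003233 hr
W = Wq + 1/μ = 0.003233 + 0.01995 = 0.02318 hr

Final: 0.02318 hr


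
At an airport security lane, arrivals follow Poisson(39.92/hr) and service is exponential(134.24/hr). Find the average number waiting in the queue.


ρ = 39.92/134.24 = 0.2974
Lq = ρ²/(1−ρ) = 0.08843/0.7026 = 0.1259

Final: 0.1259


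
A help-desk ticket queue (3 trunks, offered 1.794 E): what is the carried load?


B(3,1.794) = 0.179351 (Erlang-B)
Carried load = a(1 − B) = 1.794·(1 − 0.179351) = 1.794·0.820649 = 1.4722 E

Final: 1.4722 Erlangs


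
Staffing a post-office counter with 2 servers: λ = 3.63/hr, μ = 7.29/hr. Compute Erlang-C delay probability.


a = λ/μ = 0.4979; ρ = a/2 = 0.2490
P₀ = 0.601318 (from M/M/c formula)
C(c,a) = [a^c/(c!(1−ρ))]·P₀ = [0.24795/(2·0.7510)]·0.601318
= 0.16507·0.601318 = 0.099260

Final: 0.099260


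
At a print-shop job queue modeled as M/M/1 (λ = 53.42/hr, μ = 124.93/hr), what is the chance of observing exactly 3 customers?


ρ = 53.42/124.93 = 0.4276
P_n = (1−ρ)·ρ^n = (1 − 0.4276)·0.4276^3 = 0.5724·0.078183 = 0.044752

Final: 0.044752


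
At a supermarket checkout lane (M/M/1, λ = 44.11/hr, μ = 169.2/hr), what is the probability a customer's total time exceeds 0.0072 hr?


W ~ Exponential(μ−λ) for M/M/1.
μ − λ = 169.2 − 44.11 = 125.0900
P(W > t) = e^{−(μ−λ)t} = e^{−0.9006} = 0.406306

Final: 0.406306


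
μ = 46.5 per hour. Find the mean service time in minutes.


Mean service time = 1/μ = 1/46.5 hour = 0.02151 hour
In minutes: 0.02151 × 60 = 1.2903 min

Final: 1.2903 min


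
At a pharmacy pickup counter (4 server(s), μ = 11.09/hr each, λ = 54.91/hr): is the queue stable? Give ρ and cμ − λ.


Total capacity cμ = 4·11.09 = 44.36/hr
ρ = λ/(cμ) = 54.91/44.36 = 1.2378
Stable ⇔ ρ < 1: NO
Spare capacity = cμ − λ = 44.36 − 54.91 = -10.55/hr

Final: ρ = 1.2378; unstable; margin = -10.55/hr


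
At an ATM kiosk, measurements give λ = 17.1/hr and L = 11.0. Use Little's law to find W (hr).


W = L/λ = 11.0/17.1 = 0.6433 hr

Final: 0.6433 hr


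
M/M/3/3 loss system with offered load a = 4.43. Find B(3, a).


B(c,a) = (a^c/c!) / Σ_{k=0}^{c} a^k/k!
a^3/3! = 14.489718
Σ terms (k=0..3): 1.00000 + 4.43000 + 9.81245 + 14.48972 = 29.732168
B = 14.489718/29.732168 = 0.487341

Final: 0.487341


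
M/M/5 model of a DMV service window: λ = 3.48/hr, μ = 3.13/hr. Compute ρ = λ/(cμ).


ρ = λ/(cμ) = 3.48/(5·3.13) = 3.48/15.65 = 0.2224

Final: 0.2224


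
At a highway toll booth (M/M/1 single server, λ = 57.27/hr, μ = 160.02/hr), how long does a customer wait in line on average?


ρ = 57.27/160.02 = 0.3579
Wq = ρ/(μ−λ) = 0.3579/(160.02 − 57.27) = 0.3579/102.75 = 0.003483 hr

Final: 0.003483 hr


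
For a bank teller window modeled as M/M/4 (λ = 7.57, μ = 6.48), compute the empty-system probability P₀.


a = λ/μ = 7.57/6.48 = 1.1682; ρ = a/c = 0.2921
Σ_{k=0}^{3} a^k/k! (terms k=0..3) = 1.00000 + 1.16821 + 0.68236 + 0.26571 = 3.11628
Tail: a^4/(4!(1−ρ)) = 1.86245/(24·0.7079) = 0.10962
P₀ = 1/(3.11628 + 0.10962) = 1/3.22589 = 0.309992

Final: 0.309992


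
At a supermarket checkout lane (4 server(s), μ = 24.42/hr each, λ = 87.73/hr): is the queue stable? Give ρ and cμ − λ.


Total capacity cμ = 4·24.42 = 97.68/hr
ρ = λ/(cμ) = 87.73/97.68 = 0.8981
Stable ⇔ ρ < 1: YES
Spare capacity = cμ − λ = 97.68 − 87.73 = 9.95/hr

Final: ρ = 0.8981; stable; margin = 9.95/hr


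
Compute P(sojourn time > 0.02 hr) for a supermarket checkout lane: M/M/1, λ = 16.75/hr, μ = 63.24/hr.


W ~ Exponential(μ−λ) for M/M/1.
μ − λ = 63.24 − 16.75 = 46.4900
P(W > t) = e^{−(μ−λ)t} = e^{−0.9298} = 0.394633

Final: 0.394633


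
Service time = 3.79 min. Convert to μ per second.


μ = 1/(service time) in consistent units.
1 second = 0.0166667 min, so μ = 0.0166667/3.79 = 0.004398 per second

Final: 0.004398 /sec


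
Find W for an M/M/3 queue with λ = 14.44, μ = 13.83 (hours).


a = 1.0441; ρ = 0.3480; P₀ = 0.347202
Lq = P₀·a^c·ρ/(c!(1−ρ)²) = 0.05393
Wq = Lq/λ = 0.05393/14.44 = 0.003735 hr
W = Wq + 1/μ = 0.003735 + 0.07231 = 0.07604 hr

Final: 0.07604 hr


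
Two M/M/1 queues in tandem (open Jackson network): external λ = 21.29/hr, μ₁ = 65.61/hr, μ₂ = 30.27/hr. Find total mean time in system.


Each node sees arrival rate λ = 21.29/hr (tandem ⇒ throughput preserved).
W₁ = 1/(μ₁−λ) = 1/(65.61−21.29) = 0.02256 hr
W₂ = 1/(μ₂−λ) = 1/(30.27−21.29) = 0.11136 hr
W_total = W₁ + W₂ = 0.02256 + 0.11136 = 0.13392 hr

Final: 0.13392 hr


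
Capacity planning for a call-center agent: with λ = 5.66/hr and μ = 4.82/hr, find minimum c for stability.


Stability requires cμ > λ ⇔ c > λ/μ.
λ/μ = 5.66/4.82 = 1.1743
Minimum integer c = ⌊1.1743⌋ + 1 = 2
Check: 2·4.82 = 9.64 > 5.66, while 1·4.82 = 4.82 ≤ 5.66

Final: 2 servers


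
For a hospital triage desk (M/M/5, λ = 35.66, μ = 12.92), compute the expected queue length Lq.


a = λ/μ = 2.7601; ρ = a/5 = 0.5520
P₀ = 0.060713
Lq = P₀·a^c·ρ / (c!·(1−ρ)²) = 0.060713·160.17478·0.5520/(120·0.20069)
= 0.22290

Final: 0.22290


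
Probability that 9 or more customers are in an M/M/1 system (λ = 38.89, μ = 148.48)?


ρ = 38.89/148.48 = 0.2619
P(N ≥ n) = ρ^n = 0.2619^9 = 0.000005801

Final: 0.000005801


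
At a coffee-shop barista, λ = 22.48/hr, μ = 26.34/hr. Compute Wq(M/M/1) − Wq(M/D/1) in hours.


ρ = 22.48/26.34 = 0.8535
Wq(M/M/1) = ρ/(μ−λ) = 0.8535/3.86 = 0.22110 hr
Wq(M/D/1) = ρ/(2(μ−λ)) = 0.11055 hr
Savings = 0.22110 − 0.11055 = 0.11055 hr

Final: 0.11055 hr


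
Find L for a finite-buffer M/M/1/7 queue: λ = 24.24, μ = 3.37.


ρ = 24.24/3.37 = 7.1929
L = ρ[1 − (K+1)ρ^K + Kρ^(K+1)] / [(1−ρ)(1−ρ^(K+1))]
Numerator: 7.1929·(1 − 8·996136.841165 + 7·7165091.106781) = 303442678.634946
Denominator: (-6.1929)·(-7165090.106781) = 44372531.314100
L = 303442678.634946/44372531.314100 = 6.8385

Final: 6.8385


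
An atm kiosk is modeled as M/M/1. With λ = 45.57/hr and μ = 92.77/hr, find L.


ρ = λ/μ = 45.57/92.77 = 0.4912
L = ρ/(1−ρ) = 0.4912/(1 − 0.4912) = 0.4912/0.5088 = 0.9655

Final: 0.9655


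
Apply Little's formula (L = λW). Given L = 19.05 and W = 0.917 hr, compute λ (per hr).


λ = L/W = 19.05/0.917 = 20.7743 /hr

Final: 20.7743 /hr


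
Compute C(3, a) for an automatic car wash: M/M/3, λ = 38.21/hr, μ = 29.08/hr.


a = λ/μ = 1.3140; ρ = a/3 = 0.4380
P₀ = 0.259743 (from M/M/c formula)
C(c,a) = [a^c/(c!(1−ρ))]·P₀ = [2.26855/(6·0.5620)]·0.259743
= 0.67274·0.259743 = 0.174741

Final: 0.174741


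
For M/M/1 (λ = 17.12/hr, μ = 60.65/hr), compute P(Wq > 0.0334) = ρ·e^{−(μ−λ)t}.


ρ = 17.12/60.65 = 0.2823
P(Wq > t) = ρ·e^{−(μ−λ)t} = 0.2823·e^{−1.4539}
= 0.2823·0.233657 = 0.065956

Final: 0.065956


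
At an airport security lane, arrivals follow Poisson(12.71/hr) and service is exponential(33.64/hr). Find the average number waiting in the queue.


ρ = 12.71/33.64 = 0.3778
Lq = ρ²/(1−ρ) = 0.1428/0.6222 = 0.2294

Final: 0.2294


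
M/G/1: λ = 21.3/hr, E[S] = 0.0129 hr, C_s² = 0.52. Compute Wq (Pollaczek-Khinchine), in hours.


ρ = λ·E[S] = 21.3·0.0129 = 0.2748
E[S²] = E[S]²(1+C_s²) = 0.0129²·(1+0.52) = 0.0002529
Wq = λ·E[S²]/(2(1−ρ)) = 21.3·0.0002529/(2·0.7252) = 0.003714 hr

Final: 0.003714 hr


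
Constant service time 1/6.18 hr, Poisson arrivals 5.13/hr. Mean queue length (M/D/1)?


ρ = 5.13/6.18 = 0.8301
M/D/1: Lq = ρ²/(2(1−ρ)) = 0.6891/(2·0.1699) = 2.02781

Final: 2.02781


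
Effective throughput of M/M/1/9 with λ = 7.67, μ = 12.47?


ρ = 0.6151; P_K = (1−ρ)ρ^9/(1−ρ^10) = 0.004888
λ_eff = λ(1 − P_K) = 7.67·(1 − 0.004888) = 7.67·0.995112 = 7.6325 /hr

Final: 7.6325 /hr


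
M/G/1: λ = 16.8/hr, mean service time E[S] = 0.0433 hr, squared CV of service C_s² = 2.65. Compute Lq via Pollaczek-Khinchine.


ρ = λ·E[S] = 16.8·0.0433 = 0.7274
Lq = ρ²(1+C_s²)/(2(1−ρ)) = 0.5292·(1+2.65)/(2·0.2726)
= 0.5292·3.6500/0.5451 = 3.54320

Final: 3.54320


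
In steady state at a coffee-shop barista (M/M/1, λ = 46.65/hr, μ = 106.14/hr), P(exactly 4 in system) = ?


ρ = 46.65/106.14 = 0.4395
P_n = (1−ρ)·ρ^n = (1 − 0.4395)·0.4395^4 = 0.5605·0.037316 = 0.020915

Final: 0.020915


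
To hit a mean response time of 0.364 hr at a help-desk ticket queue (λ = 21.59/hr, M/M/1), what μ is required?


W = 1/(μ−λ) ⇒ μ − λ = 1/W = 1/0.364 = 2.7473
μ = λ + 1/W = 21.59 + 2.7473 = 24.3373 per hr

Final: 24.3373 /hr


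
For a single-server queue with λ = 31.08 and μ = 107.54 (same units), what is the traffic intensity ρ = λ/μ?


ρ = λ/μ = 31.08/107.54 = 0.2890

Final: 0.2890


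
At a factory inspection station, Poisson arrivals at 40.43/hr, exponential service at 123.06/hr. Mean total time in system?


W = 1/(μ−λ) = 1/(123.06 − 40.43) = 1/82.63 = 0.01210 hr

Final: 0.01210 hr


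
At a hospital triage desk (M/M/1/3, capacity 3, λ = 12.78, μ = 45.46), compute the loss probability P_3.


ρ = λ/μ = 12.78/45.46 = 0.2811
P_K = (1−ρ)ρ^K/(1−ρ^(K+1)) = (0.7189·0.022218)/(1 − 0.006246)
= 0.015972/0.993754 = 0.016072

Final: 0.016072


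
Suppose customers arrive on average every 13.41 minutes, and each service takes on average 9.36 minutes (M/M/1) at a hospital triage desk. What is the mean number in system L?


λ = 60/13.41 = 4.4743 /hr
μ = 60/9.36 = 6.4103 /hr
ρ = λ/μ = 4.4743/6.4103 = 0.6980
L = ρ/(1−ρ) = 0.6980/0.3020 = 2.3111

Final: 2.3111


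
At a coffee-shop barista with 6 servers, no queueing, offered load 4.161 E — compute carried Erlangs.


B(6,4.161) = 0.128913 (Erlang-B)
Carried load = a(1 − B) = 4.161·(1 − 0.128913) = 4.161·0.871087 = 3.6246 E

Final: 3.6246 Erlangs


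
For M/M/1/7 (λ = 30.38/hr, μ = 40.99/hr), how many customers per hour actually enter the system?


ρ = 0.7412; P_K = (1−ρ)ρ^7/(1−ρ^8) = 0.034984
λ_eff = λ(1 − P_K) = 30.38·(1 − 0.034984) = 30.38·0.965016 = 29.3172 /hr

Final: 29.3172 /hr


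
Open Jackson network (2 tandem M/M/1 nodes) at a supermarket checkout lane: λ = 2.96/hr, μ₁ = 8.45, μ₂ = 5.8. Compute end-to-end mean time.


Each node sees arrival rate λ = 2.96/hr (tandem ⇒ throughput preserved).
W₁ = 1/(μ₁−λ) = 1/(8.45−2.96) = 0.18215 hr
W₂ = 1/(μ₂−λ) = 1/(5.8−2.96) = 0.35211 hr
W_total = W₁ + W₂ = 0.18215 + 0.35211 = 0.53426 hr

Final: 0.53426 hr


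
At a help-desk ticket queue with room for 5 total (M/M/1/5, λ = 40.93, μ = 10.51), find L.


ρ = 40.93/10.51 = 3.8944
L = ρ[1 − (K+1)ρ^K + Kρ^(K+1)] / [(1−ρ)(1−ρ^(K+1))]
Numerator: 3.8944·(1 − 6·895.767173 + 5·3488.463407) = 47000.234423
Denominator: (-2.8944)·(-3487.463407) = 10094.066302
L = 47000.234423/10094.066302 = 4.6562

Final: 4.6562


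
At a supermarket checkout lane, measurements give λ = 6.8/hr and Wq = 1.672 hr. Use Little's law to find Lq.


Lq = λWq = 6.8·1.672 = 11.3696

Final: 11.3696


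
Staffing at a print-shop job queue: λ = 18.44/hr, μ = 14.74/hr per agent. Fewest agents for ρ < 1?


Stability requires cμ > λ ⇔ c > λ/μ.
λ/μ = 18.44/14.74 = 1.2510
Minimum integer c = ⌊1.2510⌋ + 1 = 2
Check: 2·14.74 = 29.48 > 18.44, while 1·14.74 = 14.74 ≤ 18.44

Final: 2 servers


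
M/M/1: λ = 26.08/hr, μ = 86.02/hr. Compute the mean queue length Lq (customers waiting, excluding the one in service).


ρ = 26.08/86.02 = 0.3032
Lq = ρ²/(1−ρ) = 0.09192/0.6968 = 0.1319

Final: 0.1319


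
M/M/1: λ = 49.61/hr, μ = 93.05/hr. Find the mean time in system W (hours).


W = 1/(μ−λ) = 1/(93.05 − 49.61) = 1/43.44 = 0.02302 hr

Final: 0.02302 hr


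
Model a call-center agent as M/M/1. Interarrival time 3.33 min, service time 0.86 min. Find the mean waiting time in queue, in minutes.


λ = 60/3.33 = 18.0180 /hr
μ = 60/0.86 = 69.7674 /hr
ρ = λ/μ = 18.0180/69.7674 = 0.2583
Wq = ρ/(μ−λ) = 0.2583/(69.7674−18.0180) = 0.004991 hr
In minutes: 0.004991·60 = 0.2994 min

Final: 0.2994 min


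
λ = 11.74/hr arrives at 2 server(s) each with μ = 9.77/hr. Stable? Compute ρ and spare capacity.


Total capacity cμ = 2·9.77 = 19.54/hr
ρ = λ/(cμ) = 11.74/19.54 = 0.6008
Stable ⇔ ρ < 1: YES
Spare capacity = cμ − λ = 19.54 − 11.74 = 7.80/hr

Final: ρ = 0.6008; stable; margin = 7.80/hr


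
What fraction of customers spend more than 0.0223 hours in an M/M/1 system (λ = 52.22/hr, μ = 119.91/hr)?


W ~ Exponential(μ−λ) for M/M/1.
μ − λ = 119.91 − 52.22 = 67.6900
P(W > t) = e^{−(μ−λ)t} = e^{−1.5095} = 0.221023

Final: 0.221023


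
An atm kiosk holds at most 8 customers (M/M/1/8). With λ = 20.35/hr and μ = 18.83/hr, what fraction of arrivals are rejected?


ρ = λ/μ = 20.35/18.83 = 1.0807
P_K = (1−ρ)ρ^K/(1−ρ^(K+1)) = (-0.08072·1.860856)/(1 − 2.011068)
= -0.150212/-1.011068 = 0.148568

Final: 0.148568


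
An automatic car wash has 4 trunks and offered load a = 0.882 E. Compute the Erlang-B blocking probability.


B(c,a) = (a^c/c!) / Σ_{k=0}^{c} a^k/k!
a^4/4! = 0.025215
Σ terms (k=0..4): 1.00000 + 0.88200 + 0.38896 + 0.11435 + 0.02522 = 2.410532
B = 0.025215/2.410532 = 0.010460

Final: 0.010460


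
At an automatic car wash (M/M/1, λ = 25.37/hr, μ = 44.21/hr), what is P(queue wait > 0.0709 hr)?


ρ = 25.37/44.21 = 0.5739
P(Wq > t) = ρ·e^{−(μ−λ)t} = 0.5739·e^{−1.3358}
= 0.5739·0.262959 = 0.150900

Final: 0.150900


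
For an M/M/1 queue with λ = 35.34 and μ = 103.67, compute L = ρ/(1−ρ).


ρ = λ/μ = 35.34/103.67 = 0.3409
L = ρ/(1−ρ) = 0.3409/(1 − 0.3409) = 0.3409/0.6591 = 0.5172

Final: 0.5172


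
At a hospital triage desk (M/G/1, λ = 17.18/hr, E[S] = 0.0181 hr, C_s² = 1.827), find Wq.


ρ = λ·E[S] = 17.18·0.0181 = 0.3110
E[S²] = E[S]²(1+C_s²) = 0.0181²·(1+1.827) = 0.0009262
Wq = λ·E[S²]/(2(1−ρ)) = 17.18·0.0009262/(2·0.6890) = 0.01155 hr

Final: 0.01155 hr


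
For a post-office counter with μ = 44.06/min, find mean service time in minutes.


Mean service time = 1/μ = 1/44.06 minute = 0.02270 minute
In minutes: 0.02270 × 1 = 0.02270 min

Final: 0.02270 min


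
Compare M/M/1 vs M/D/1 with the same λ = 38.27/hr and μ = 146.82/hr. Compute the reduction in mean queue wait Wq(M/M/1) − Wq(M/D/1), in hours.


ρ = 38.27/146.82 = 0.2607
Wq(M/M/1) = ρ/(μ−λ) = 0.2607/108.55 = 0.002401 hr
Wq(M/D/1) = ρ/(2(μ−λ)) = 0.001201 hr
Savings = 0.002401 − 0.001201 = 0.001201 hr

Final: 0.001201 hr


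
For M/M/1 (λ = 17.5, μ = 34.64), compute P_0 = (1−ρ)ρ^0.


ρ = 17.5/34.64 = 0.5052
P_n = (1−ρ)·ρ^n = (1 − 0.5052)·0.5052^0 = 0.4948·1.000000 = 0.494804

Final: 0.494804


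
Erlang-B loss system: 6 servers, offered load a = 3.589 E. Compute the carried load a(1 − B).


B(6,3.589) = 0.088399 (Erlang-B)
Carried load = a(1 − B) = 3.589·(1 − 0.088399) = 3.589·0.911601 = 3.2717 E

Final: 3.2717 Erlangs


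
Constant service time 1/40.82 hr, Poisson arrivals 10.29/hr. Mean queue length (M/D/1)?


ρ = 10.29/40.82 = 0.2521
M/D/1: Lq = ρ²/(2(1−ρ)) = 0.06355/(2·0.7479) = 0.04248

Final: 0.04248


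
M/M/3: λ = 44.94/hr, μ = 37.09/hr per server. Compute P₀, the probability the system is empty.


a = λ/μ = 44.94/37.09 = 1.2116; ρ = a/c = 0.4039
Σ_{k=0}^{2} a^k/k! (terms k=0..2) = 1.00000 + 1.21165 + 0.73404 = 2.94569
Tail: a^3/(3!(1−ρ)) = 1.77881/(6·0.5961) = 0.49733
P₀ = 1/(2.94569 + 0.49733) = 1/3.44302 = 0.290442

Final: 0.290442


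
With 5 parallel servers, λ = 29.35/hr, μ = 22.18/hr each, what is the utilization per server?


ρ = λ/(cμ) = 29.35/(5·22.18) = 29.35/110.90 = 0.2647

Final: 0.2647


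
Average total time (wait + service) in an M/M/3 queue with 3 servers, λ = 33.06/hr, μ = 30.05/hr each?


a = 1.1002; ρ = 0.3667; P₀ = 0.327246
Lq = P₀·a^c·ρ/(c!(1−ρ)²) = 0.06641
Wq = Lq/λ = 0.06641/33.06 = 0.002009 hr
W = Wq + 1/μ = 0.002009 + 0.03328 = 0.03529 hr

Final: 0.03529 hr


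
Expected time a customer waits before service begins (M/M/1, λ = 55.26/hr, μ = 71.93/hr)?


ρ = 55.26/71.93 = 0.7682
Wq = ρ/(μ−λ) = 0.7682/(71.93 − 55.26) = 0.7682/16.67 = 0.04609 hr

Final: 0.04609 hr


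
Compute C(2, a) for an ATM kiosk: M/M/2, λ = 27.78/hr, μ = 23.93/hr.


a = λ/μ = 1.1609; ρ = a/2 = 0.5804
P₀ = 0.265468 (from M/M/c formula)
C(c,a) = [a^c/(c!(1−ρ))]·P₀ = [1.34766/(2·0.4196)]·0.265468
= 1.60605·0.265468 = 0.426354

Final: 0.426354


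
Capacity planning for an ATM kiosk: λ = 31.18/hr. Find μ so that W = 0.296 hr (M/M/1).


W = 1/(μ−λ) ⇒ μ − λ = 1/W = 1/0.296 = 3.3784
μ = λ + 1/W = 31.18 + 3.3784 = 34.5584 per hr

Final: 34.5584 /hr


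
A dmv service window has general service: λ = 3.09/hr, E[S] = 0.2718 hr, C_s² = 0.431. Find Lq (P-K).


ρ = λ·E[S] = 3.09·0.2718 = 0.8399
Lq = ρ²(1+C_s²)/(2(1−ρ)) = 0.7054·(1+0.431)/(2·0.1601)
= 0.7054·1.4310/0.3203 = 3.15160

Final: 3.15160


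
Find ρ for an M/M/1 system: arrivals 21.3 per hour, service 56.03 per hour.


ρ = λ/μ = 21.3/56.03 = 0.3802

Final: 0.3802


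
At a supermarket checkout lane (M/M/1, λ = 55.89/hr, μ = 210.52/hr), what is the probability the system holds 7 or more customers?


ρ = 55.89/210.52 = 0.2655
P(N ≥ n) = ρ^n = 0.2655^7 = 0.00009296

Final: 0.00009296


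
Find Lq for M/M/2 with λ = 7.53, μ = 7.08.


a = λ/μ = 1.0636; ρ = a/2 = 0.5318
P₀ = 0.305671
Lq = P₀·a^c·ρ / (c!·(1−ρ)²) = 0.305671·1.13116·0.5318/(2·0.21923)
= 0.41935

Final: 0.41935


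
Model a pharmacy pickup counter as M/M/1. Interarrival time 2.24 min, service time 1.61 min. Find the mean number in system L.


λ = 60/2.24 = 26.7857 /hr
μ = 60/1.61 = 37.2671 /hr
ρ = λ/μ = 26.7857/37.2671 = 0.7188
L = ρ/(1−ρ) = 0.7188/0.2812 = 2.5556

Final: 2.5556


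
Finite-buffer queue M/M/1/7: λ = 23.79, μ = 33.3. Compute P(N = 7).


ρ = λ/μ = 23.79/33.3 = 0.7144
P_K = (1−ρ)ρ^K/(1−ρ^(K+1)) = (0.2856·0.094984)/(1 − 0.067858)
= 0.027126/0.932142 = 0.029101

Final: 0.029101


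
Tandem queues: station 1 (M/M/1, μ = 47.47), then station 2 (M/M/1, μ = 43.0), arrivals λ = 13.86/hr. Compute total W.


Each node sees arrival rate λ = 13.86/hr (tandem ⇒ throughput preserved).
W₁ = 1/(μ₁−λ) = 1/(47.47−13.86) = 0.02975 hr
W₂ = 1/(μ₂−λ) = 1/(43.0−13.86) = 0.03432 hr
W_total = W₁ + W₂ = 0.02975 + 0.03432 = 0.06407 hr

Final: 0.06407 hr


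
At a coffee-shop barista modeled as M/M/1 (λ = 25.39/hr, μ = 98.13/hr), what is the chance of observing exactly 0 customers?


ρ = 25.39/98.13 = 0.2587
P_n = (1−ρ)·ρ^n = (1 − 0.2587)·0.2587^0 = 0.7413·1.000000 = 0.741262

Final: 0.741262


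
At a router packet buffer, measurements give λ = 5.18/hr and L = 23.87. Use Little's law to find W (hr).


W = L/λ = 23.87/5.18 = 4.6081 hr

Final: 4.6081 hr


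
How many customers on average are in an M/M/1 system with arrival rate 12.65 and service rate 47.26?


ρ = λ/μ = 12.65/47.26 = 0.2677
L = ρ/(1−ρ) = 0.2677/(1 − 0.2677) = 0.2677/0.7323 = 0.3655

Final: 0.3655


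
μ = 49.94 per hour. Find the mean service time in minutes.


Mean service time = 1/μ = 1/49.94 hour = 0.02002 hour
In minutes: 0.02002 × 60 = 1.2014 min

Final: 1.2014 min


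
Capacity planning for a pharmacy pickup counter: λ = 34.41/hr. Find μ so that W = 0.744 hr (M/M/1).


W = 1/(μ−λ) ⇒ μ − λ = 1/W = 1/0.744 = 1.3441
μ = λ + 1/W = 34.41 + 1.3441 = 35.7541 per hr

Final: 35.7541 /hr


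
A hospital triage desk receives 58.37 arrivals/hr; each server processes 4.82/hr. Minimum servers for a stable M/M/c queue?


Stability requires cμ > λ ⇔ c > λ/μ.
λ/μ = 58.37/4.82 = 12.1100
Minimum integer c = ⌊12.1100⌋ + 1 = 13
Check: 13·4.82 = 62.66 > 58.37, while 12·4.82 = 57.84 ≤ 58.37

Final: 13 servers


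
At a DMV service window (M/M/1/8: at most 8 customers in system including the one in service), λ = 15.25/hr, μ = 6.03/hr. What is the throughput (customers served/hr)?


ρ = 2.5290; P_K = (1−ρ)ρ^8/(1−ρ^9) = 0.604733
λ_eff = λ(1 − P_K) = 15.25·(1 − 0.604733) = 15.25·0.395267 = 6.0278 /hr

Final: 6.0278 /hr


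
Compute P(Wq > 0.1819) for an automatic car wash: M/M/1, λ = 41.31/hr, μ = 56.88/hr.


ρ = 41.31/56.88 = 0.7263
P(Wq > t) = ρ·e^{−(μ−λ)t} = 0.7263·e^{−2.8322}
= 0.7263·0.058884 = 0.042766

Final: 0.042766


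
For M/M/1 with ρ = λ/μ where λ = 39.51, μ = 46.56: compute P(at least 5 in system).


ρ = 39.51/46.56 = 0.8486
P(N ≥ n) = ρ^n = 0.8486^5 = 0.440018

Final: 0.440018


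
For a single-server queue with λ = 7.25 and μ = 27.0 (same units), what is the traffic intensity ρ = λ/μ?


ρ = λ/μ = 7.25/27.0 = 0.2685

Final: 0.2685


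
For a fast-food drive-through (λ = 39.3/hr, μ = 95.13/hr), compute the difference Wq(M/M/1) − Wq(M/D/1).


ρ = 39.3/95.13 = 0.4131
Wq(M/M/1) = ρ/(μ−λ) = 0.4131/55.83 = 0.007400 hr
Wq(M/D/1) = ρ/(2(μ−λ)) = 0.003700 hr
Savings = 0.007400 − 0.003700 = 0.003700 hr

Final: 0.003700 hr


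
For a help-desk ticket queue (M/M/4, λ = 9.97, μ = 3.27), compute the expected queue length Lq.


a = λ/μ = 3.0489; ρ = a/4 = 0.7622
P₀ = 0.035009
Lq = P₀·a^c·ρ / (c!·(1−ρ)²) = 0.035009·86.41510·0.7622/(24·0.05653)
= 1.69957

Final: 1.69957


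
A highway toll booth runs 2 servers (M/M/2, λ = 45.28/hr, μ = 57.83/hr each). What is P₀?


a = λ/μ = 45.28/57.83 = 0.7830; ρ = a/c = 0.3915
Σ_{k=0}^{1} a^k/k! (terms k=0..1) = 1.00000 + 0.78298 = 1.78298
Tail: a^2/(2!(1−ρ)) = 0.61306/(2·0.6085) = 0.50374
P₀ = 1/(1.78298 + 0.50374) = 1/2.28673 = 0.437306

Final: 0.437306


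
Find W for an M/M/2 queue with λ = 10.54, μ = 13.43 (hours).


a = 0.7848; ρ = 0.3924; P₀ = 0.436364
Lq = P₀·a^c·ρ/(c!(1−ρ)²) = 0.14284
Wq = Lq/λ = 0.14284/10.54 = 0.01355 hr
W = Wq + 1/μ = 0.01355 + 0.07446 = 0.08801 hr

Final: 0.08801 hr


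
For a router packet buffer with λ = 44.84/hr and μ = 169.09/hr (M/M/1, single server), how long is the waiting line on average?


ρ = 44.84/169.09 = 0.2652
Lq = ρ²/(1−ρ) = 0.07032/0.7348 = 0.09570

Final: 0.09570


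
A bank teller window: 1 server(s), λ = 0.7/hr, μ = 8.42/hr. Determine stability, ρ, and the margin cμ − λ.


Total capacity cμ = 1·8.42 = 8.42/hr
ρ = λ/(cμ) = 0.7/8.42 = 0.08314
Stable ⇔ ρ < 1: YES
Spare capacity = cμ − λ = 8.42 − 0.7 = 7.72/hr

Final: ρ = 0.08314; stable; margin = 7.72/hr


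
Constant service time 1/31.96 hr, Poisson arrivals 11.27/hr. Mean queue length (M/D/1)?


ρ = 11.27/31.96 = 0.3526
M/D/1: Lq = ρ²/(2(1−ρ)) = 0.1243/(2·0.6474) = 0.09604

Final: 0.09604


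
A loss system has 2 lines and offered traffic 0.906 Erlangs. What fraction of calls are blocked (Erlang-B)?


B(c,a) = (a^c/c!) / Σ_{k=0}^{c} a^k/k!
a^2/2! = 0.410418
Σ terms (k=0..2): 1.00000 + 0.90600 + 0.41042 = 2.316418
B = 0.410418/2.316418 = 0.177178

Final: 0.177178


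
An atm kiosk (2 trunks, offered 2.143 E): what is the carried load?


B(2,2.143) = 0.422160 (Erlang-B)
Carried load = a(1 − B) = 2.143·(1 − 0.422160) = 2.143·0.577840 = 1.2383 E

Final: 1.2383 Erlangs


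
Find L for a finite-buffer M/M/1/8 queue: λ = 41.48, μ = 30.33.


ρ = 41.48/30.33 = 1.3676
L = ρ[1 − (K+1)ρ^K + Kρ^(K+1)] / [(1−ρ)(1−ρ^(K+1))]
Numerator: 1.3676·(1 − 9·12.238571 + 8·16.737748) = 33.855300
Denominator: (-0.3676)·(-15.737748) = 5.785555
L = 33.855300/5.785555 = 5.8517

Final: 5.8517


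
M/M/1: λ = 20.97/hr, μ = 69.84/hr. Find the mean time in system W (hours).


W = 1/(μ−λ) = 1/(69.84 − 20.97) = 1/48.87 = 0.02046 hr

Final: 0.02046 hr


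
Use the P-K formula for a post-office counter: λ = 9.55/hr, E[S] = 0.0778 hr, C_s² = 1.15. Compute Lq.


ρ = λ·E[S] = 9.55·0.0778 = 0.7430
Lq = ρ²(1+C_s²)/(2(1−ρ)) = 0.5520·(1+1.15)/(2·0.2570)
= 0.5520·2.1500/0.5140 = 2.30900

Final: 2.30900


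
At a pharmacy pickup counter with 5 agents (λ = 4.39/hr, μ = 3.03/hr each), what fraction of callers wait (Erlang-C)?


a = λ/μ = 1.4488; ρ = a/5 = 0.2898
P₀ = 0.234531 (from M/M/c formula)
C(c,a) = [a^c/(c!(1−ρ))]·P₀ = [6.38424/(120·0.7102)]·0.234531
= 0.07491·0.234531 = 0.017568

Final: 0.017568


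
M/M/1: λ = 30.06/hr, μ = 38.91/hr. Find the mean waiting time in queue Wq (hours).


ρ = 30.06/38.91 = 0.7726
Wq = ρ/(μ−λ) = 0.7726/(38.91 − 30.06) = 0.7726/8.85 = 0.08729 hr

Final: 0.08729 hr


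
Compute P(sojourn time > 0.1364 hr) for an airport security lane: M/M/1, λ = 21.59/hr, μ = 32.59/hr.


W ~ Exponential(μ−λ) for M/M/1.
μ − λ = 32.59 − 21.59 = 11.0000
P(W > t) = e^{−(μ−λ)t} = e^{−1.5004} = 0.223041

Final: 0.223041


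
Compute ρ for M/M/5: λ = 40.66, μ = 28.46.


ρ = λ/(cμ) = 40.66/(5·28.46) = 40.66/142.30 = 0.2857

Final: 0.2857


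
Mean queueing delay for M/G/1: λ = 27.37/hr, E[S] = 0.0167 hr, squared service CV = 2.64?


ρ = λ·E[S] = 27.37·0.0167 = 0.4571
E[S²] = E[S]²(1+C_s²) = 0.0167²·(1+2.64) = 0.001015
Wq = λ·E[S²]/(2(1−ρ)) = 27.37·0.001015/(2·0.5429) = 0.02559 hr

Final: 0.02559 hr


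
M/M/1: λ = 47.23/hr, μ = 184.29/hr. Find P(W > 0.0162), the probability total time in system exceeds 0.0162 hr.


W ~ Exponential(μ−λ) for M/M/1.
μ − λ = 184.29 − 47.23 = 137.0600
P(W > t) = e^{−(μ−λ)t} = e^{−2.2204} = 0.108569

Final: 0.108569


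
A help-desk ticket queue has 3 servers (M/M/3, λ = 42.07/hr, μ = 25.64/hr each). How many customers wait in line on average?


a = λ/μ = 1.6408; ρ = a/3 = 0.5469
P₀ = 0.178193
Lq = P₀·a^c·ρ / (c!·(1−ρ)²) = 0.178193·4.41737·0.5469/(6·0.20527)
= 0.34955

Final: 0.34955
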